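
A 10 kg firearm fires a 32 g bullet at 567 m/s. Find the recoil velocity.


v_recoil = m_p * v_p / m_gun = 0.032 * 567 / 10 = 1.814 m/s

1.814 m/s


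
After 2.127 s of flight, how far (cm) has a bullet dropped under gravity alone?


drop = 0.5*g*t^2 = 0.5*9.81*2.127^2 = 22.1909 m ≈ 2219 cm

2219 cm


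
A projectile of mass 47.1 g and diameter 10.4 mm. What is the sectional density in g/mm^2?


SD = m/d^2 = 47.1/10.4^2 = 0.4355 g/mm^2

0.4355 g/mm^2


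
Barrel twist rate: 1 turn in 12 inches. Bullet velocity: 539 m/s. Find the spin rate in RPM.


twist_m = 12*0.0254 = 0.3048 m
spin = v/twist = 539/0.3048 = 1768.373 rev/s
RPM = spin*60 = 1768.373*60 ≈ 106102 RPM

106102 RPM


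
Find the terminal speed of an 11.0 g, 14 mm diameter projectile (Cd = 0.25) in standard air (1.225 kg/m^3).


A = pi*(d/2)^2 = pi*(14/2000)^2 = 1.53938e-04 m^2
vt = sqrt(2mg/(Cd*rho*A)) = sqrt(2*0.011*9.81/(0.25 * 1.225 * 1.53938e-04)) = 67.66 m/s

67.66 m/s


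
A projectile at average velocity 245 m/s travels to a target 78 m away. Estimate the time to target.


t = d/v = 78/245 = 0.3184 s

0.3184 s


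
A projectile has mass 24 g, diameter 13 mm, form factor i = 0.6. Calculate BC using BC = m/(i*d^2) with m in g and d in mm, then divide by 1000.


BC = m/(i*d^2*1000) = 24/(0.6 * 13^2 * 1000) = 0.0002367

0.0002367


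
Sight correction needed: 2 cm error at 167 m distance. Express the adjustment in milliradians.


1 mrad subtends 1 cm per 10 m of range, so adj = error_cm / (dist_m / 10) = 2 / (167/10) = 0.1198 mrad

0.1198 mrad


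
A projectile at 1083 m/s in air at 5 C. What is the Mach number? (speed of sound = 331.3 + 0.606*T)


a = 331.3 + 0.606*(5) = 334.33 m/s
M = v/a = 1083/334.33 = 3.239

3.239


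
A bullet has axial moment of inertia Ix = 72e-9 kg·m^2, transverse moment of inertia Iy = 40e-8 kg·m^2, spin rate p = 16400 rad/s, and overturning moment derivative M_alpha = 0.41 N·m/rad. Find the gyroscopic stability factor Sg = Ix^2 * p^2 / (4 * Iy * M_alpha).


Sg = Ix^2 * p^2 / (4 * Iy * M_alpha) = (72e-9)^2 * 16400^2 / (4 * 40e-8 * 0.41) = 2.125

2.125


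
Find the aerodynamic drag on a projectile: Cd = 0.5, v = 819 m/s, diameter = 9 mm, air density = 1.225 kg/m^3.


A = pi*(d/2)^2 = pi*(9/2000)^2 = 6.36173e-05 m^2
Fd = 0.5*Cd*rho*A*v^2 = 0.5*0.5*1.225*6.36173e-05*819^2 = 13.07 N

13.07 N


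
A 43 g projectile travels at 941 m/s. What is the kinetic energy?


E = 0.5*m*v^2 = 0.5*0.043*941^2 = 19038 J

19038 J


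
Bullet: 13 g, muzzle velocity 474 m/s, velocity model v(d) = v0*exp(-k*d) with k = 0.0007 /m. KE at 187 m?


v = v0*exp(-k*d) = 474*exp(-0.0007*187) = 415.843 m/s
E = 0.5*m*v^2 = 0.5*0.013*415.843^2 = 1124 J

1124 J


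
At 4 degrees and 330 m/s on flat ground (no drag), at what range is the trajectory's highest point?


R = v0^2*sin(2*theta)/g = 330^2*sin(2*4°)/9.81 = 1544.95 m
apex_dist = R/2 = 1544.95/2 = 772.5 m

772.5 m


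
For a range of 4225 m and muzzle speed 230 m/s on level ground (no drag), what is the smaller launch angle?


sin(2*theta) = R*g/v0^2 = 4225*9.81/230^2 = 0.783502, theta = arcsin(0.783502)/2 = 25.79°

25.79 degrees


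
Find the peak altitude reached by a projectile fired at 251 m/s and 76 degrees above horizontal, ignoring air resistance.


H = (v0*sin(theta))^2 / (2g) = (251*sin(76°))^2 / (2*9.81) = 3023 m

3023 m


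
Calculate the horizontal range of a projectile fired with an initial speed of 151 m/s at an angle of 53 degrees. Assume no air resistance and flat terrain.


R = v0^2 * sin(2*theta) / g = 151^2 * sin(2*53°) / 9.81 = 2234 m

2234 m


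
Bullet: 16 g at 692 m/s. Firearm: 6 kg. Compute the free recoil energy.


v_r = m_p*v_p/m_gun = 0.016*692/6 = 1.84533 m/s, E_r = 0.5*m_gun*v_r^2 = 0.5*6*1.84533^2 = 10.22 J

10.22 J


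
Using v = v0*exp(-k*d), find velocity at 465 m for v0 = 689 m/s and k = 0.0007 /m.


v = v0*exp(-k*d) = 689*exp(-0.0007*465) = 497.6 m/s

497.6 m/s


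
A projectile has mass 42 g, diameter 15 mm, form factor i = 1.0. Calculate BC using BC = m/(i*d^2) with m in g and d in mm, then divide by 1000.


BC = m/(i*d^2*1000) = 42/(1.0 * 15^2 * 1000) = 0.0001867

0.0001867


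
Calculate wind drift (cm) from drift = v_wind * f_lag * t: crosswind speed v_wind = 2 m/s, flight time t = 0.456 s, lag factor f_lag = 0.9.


drift = v_wind * lag * t = 2 * 0.9 * 0.456 = 0.8208 m ≈ 82.08 cm

82.08 cm


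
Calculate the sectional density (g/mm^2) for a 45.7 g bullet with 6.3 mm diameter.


SD = m/d^2 = 45.7/6.3^2 = 1.151 g/mm^2

1.151 g/mm^2


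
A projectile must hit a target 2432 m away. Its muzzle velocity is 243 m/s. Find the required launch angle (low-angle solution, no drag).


sin(2*theta) = R*g/v0^2 = 2432*9.81/243^2 = 0.404036, theta = arcsin(0.404036)/2 = 11.92°

11.92 degrees


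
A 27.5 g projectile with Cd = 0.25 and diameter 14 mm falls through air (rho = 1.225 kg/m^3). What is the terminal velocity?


A = pi*(d/2)^2 = pi*(14/2000)^2 = 1.53938e-04 m^2
vt = sqrt(2mg/(Cd*rho*A)) = sqrt(2*0.0275*9.81/(0.25 * 1.225 * 1.53938e-04)) = 107 m/s

107 m/s


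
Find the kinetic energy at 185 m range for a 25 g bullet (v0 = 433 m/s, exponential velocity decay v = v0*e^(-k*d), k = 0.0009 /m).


v = v0*exp(-k*d) = 433*exp(-0.0009*185) = 366.588 m/s
E = 0.5*m*v^2 = 0.5*0.025*366.588^2 = 1680 J

1680 J


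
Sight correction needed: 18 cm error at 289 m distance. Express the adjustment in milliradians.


1 mrad subtends 1 cm per 10 m of range, so adj = error_cm / (dist_m / 10) = 18 / (289/10) = 0.6228 mrad

0.6228 mrad


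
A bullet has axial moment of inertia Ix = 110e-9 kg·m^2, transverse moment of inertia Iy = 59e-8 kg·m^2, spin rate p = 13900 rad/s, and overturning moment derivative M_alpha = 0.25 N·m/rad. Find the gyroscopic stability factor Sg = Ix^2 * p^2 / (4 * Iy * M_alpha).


Sg = Ix^2 * p^2 / (4 * Iy * M_alpha) = (110e-9)^2 * 13900^2 / (4 * 59e-8 * 0.25) = 3.962

3.962


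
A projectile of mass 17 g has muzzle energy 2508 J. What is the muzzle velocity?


v = sqrt(2*E/m) = sqrt(2*2508/0.017) = 543.2 m/s

543.2 m/s


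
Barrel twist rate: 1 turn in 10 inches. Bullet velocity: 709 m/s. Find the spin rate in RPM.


twist_m = 10*0.0254 = 0.254 m
spin = v/twist = 709/0.254 = 2791.339 rev/s
RPM = spin*60 = 2791.339*60 ≈ 167480 RPM

167480 RPM


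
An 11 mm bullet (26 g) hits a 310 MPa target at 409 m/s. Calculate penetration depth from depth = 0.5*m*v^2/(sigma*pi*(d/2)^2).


A = pi*(d/2)^2 = pi*(11/2)^2 = 95.0332 mm^2
E = 0.5*m*v^2 = 0.5*0.026*409^2 = 2174.65 J
depth = E/(sigma*A) = 2174.65 J / (310 MPa * 95.0332 mm^2) = 2174.65/(310 * 95.0332) m = 0.0738164 m ≈ 73.82 mm

73.82 mm


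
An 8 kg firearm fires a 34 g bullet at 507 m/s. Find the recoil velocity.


v_recoil = m_p * v_p / m_gun = 0.034 * 507 / 8 = 2.155 m/s

2.155 m/s


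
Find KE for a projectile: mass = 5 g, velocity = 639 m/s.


E = 0.5*m*v^2 = 0.5*0.005*639^2 = 1021 J

1021 J


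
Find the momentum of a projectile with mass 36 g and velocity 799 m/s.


p = m*v = 0.036*799 = 28.76 kg·m/s

28.76 kg·m/s


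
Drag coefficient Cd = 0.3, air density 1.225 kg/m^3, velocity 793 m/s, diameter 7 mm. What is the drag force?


A = pi*(d/2)^2 = pi*(7/2000)^2 = 3.84845e-05 m^2
Fd = 0.5*Cd*rho*A*v^2 = 0.5*0.3*1.225*3.84845e-05*793^2 = 4.447 N

4.447 N


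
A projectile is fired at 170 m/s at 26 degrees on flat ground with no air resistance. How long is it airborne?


T = 2*v0*sin(theta)/g = 2*170*sin(26°)/9.81 = 15.19 s

15.19 s


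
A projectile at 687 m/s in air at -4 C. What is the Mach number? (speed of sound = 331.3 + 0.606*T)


a = 331.3 + 0.606*(-4) = 328.876 m/s
M = v/a = 687/328.876 = 2.089

2.089


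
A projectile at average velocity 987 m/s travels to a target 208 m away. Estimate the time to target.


t = d/v = 208/987 = 0.2107 s

0.2107 s


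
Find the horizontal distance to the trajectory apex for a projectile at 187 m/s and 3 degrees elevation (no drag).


R = v0^2*sin(2*theta)/g = 187^2*sin(2*3°)/9.81 = 372.605 m
apex_dist = R/2 = 372.605/2 = 186.3 m

186.3 m


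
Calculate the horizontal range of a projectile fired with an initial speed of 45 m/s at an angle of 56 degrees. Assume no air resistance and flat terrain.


R = v0^2 * sin(2*theta) / g = 45^2 * sin(2*56°) / 9.81 = 191.4 m

191.4 m


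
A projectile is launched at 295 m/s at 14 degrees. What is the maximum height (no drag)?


H = (v0*sin(theta))^2 / (2g) = (295*sin(14°))^2 / (2*9.81) = 259.6 m

259.6 m


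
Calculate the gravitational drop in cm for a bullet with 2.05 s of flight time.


drop = 0.5*g*t^2 = 0.5*9.81*2.05^2 = 20.6133 m ≈ 2061 cm

2061 cm


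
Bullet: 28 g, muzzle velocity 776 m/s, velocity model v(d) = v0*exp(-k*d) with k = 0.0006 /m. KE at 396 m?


v = v0*exp(-k*d) = 776*exp(-0.0006*396) = 611.89 m/s
E = 0.5*m*v^2 = 0.5*0.028*611.89^2 = 5242 J

5242 J


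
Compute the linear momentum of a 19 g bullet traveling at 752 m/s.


p = m*v = 0.019*752 = 14.29 kg·m/s

14.29 kg·m/s


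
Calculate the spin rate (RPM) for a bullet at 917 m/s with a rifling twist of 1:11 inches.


twist_m = 11*0.0254 = 0.2794 m
spin = v/twist = 917/0.2794 = 3282.033 rev/s
RPM = spin*60 = 3282.033*60 ≈ 196922 RPM

196922 RPM


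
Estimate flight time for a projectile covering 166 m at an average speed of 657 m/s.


t = d/v = 166/657 = 0.2527 s

0.2527 s


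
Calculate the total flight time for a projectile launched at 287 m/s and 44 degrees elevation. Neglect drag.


T = 2*v0*sin(theta)/g = 2*287*sin(44°)/9.81 = 40.65 s

40.65 s


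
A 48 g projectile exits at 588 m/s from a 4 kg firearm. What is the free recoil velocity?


v_recoil = m_p * v_p / m_gun = 0.048 * 588 / 4 = 7.056 m/s

7.056 m/s


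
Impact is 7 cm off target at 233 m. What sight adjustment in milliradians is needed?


1 mrad subtends 1 cm per 10 m of range, so adj = error_cm / (dist_m / 10) = 7 / (233/10) = 0.3004 mrad

0.3004 mrad


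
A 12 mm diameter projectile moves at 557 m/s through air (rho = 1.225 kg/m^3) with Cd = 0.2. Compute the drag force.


A = pi*(d/2)^2 = pi*(12/2000)^2 = 1.13097e-04 m^2
Fd = 0.5*Cd*rho*A*v^2 = 0.5*0.2*1.225*1.13097e-04*557^2 = 4.298 N

4.298 N


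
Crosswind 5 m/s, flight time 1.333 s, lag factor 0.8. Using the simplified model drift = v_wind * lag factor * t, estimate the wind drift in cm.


drift = v_wind * lag * t = 5 * 0.8 * 1.333 = 5.332 m ≈ 533.2 cm

533.2 cm


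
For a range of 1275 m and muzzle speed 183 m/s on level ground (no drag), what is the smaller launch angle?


sin(2*theta) = R*g/v0^2 = 1275*9.81/183^2 = 0.373488, theta = arcsin(0.373488)/2 = 10.97°

10.97 degrees


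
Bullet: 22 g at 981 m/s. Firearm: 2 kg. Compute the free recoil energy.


v_r = m_p*v_p/m_gun = 0.022*981/2 = 10.791 m/s, E_r = 0.5*m_gun*v_r^2 = 0.5*2*10.791^2 = 116.4 J

116.4 J


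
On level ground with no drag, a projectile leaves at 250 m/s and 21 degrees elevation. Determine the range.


R = v0^2 * sin(2*theta) / g = 250^2 * sin(2*21°) / 9.81 = 4263 m

4263 m


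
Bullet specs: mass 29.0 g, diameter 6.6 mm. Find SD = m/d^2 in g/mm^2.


SD = m/d^2 = 29.0/6.6^2 = 0.6657 g/mm^2

0.6657 g/mm^2


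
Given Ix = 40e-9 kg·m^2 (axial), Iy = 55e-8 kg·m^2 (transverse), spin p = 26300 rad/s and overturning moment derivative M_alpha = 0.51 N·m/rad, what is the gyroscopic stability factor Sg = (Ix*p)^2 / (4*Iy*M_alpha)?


Sg = Ix^2 * p^2 / (4 * Iy * M_alpha) = (40e-9)^2 * 26300^2 / (4 * 55e-8 * 0.51) = 0.9864

0.9864


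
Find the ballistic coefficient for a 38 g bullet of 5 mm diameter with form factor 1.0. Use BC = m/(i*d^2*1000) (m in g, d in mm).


BC = m/(i*d^2*1000) = 38/(1.0 * 5^2 * 1000) = 0.00152

0.00152


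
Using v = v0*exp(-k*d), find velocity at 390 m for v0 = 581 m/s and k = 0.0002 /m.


v = v0*exp(-k*d) = 581*exp(-0.0002*390) = 537.4 m/s

537.4 m/s


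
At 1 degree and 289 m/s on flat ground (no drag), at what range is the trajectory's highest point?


R = v0^2*sin(2*theta)/g = 289^2*sin(2*1°)/9.81 = 297.13 m
apex_dist = R/2 = 297.13/2 = 148.6 m

148.6 m


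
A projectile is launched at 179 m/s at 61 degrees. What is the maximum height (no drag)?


H = (v0*sin(theta))^2 / (2g) = (179*sin(61°))^2 / (2*9.81) = 1249 m

1249 m


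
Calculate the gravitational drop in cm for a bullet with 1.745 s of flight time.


drop = 0.5*g*t^2 = 0.5*9.81*1.745^2 = 14.9358 m ≈ 1494 cm

1494 cm


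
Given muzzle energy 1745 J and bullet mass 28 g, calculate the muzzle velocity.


v = sqrt(2*E/m) = sqrt(2*1745/0.028) = 353 m/s

353 m/s


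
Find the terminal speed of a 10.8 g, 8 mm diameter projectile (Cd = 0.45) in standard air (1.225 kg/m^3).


A = pi*(d/2)^2 = pi*(8/2000)^2 = 5.02655e-05 m^2
vt = sqrt(2mg/(Cd*rho*A)) = sqrt(2*0.0108*9.81/(0.45 * 1.225 * 5.02655e-05)) = 87.45 m/s

87.45 m/s


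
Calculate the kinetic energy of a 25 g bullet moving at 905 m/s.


E = 0.5*m*v^2 = 0.5*0.025*905^2 = 10238 J

10238 J


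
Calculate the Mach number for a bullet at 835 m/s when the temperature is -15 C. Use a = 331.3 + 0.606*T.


a = 331.3 + 0.606*(-15) = 322.21 m/s
M = v/a = 835/322.21 = 2.591

2.591


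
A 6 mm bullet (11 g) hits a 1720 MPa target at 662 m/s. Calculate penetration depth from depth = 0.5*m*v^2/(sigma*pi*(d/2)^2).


A = pi*(d/2)^2 = pi*(6/2)^2 = 28.2743 mm^2
E = 0.5*m*v^2 = 0.5*0.011*662^2 = 2410.34 J
depth = E/(sigma*A) = 2410.34 J / (1720 MPa * 28.2743 mm^2) = 2410.34/(1720 * 28.2743) m = 0.049563 m ≈ 49.56 mm

49.56 mm


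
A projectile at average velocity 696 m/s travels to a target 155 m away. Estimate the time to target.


t = d/v = 155/696 = 0.2227 s

0.2227 s


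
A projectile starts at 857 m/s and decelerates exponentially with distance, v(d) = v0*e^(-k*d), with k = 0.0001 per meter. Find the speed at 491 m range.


v = v0*exp(-k*d) = 857*exp(-0.0001*491) = 815.9 m/s

815.9 m/s


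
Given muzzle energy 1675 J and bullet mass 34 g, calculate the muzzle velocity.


v = sqrt(2*E/m) = sqrt(2*1675/0.034) = 313.9 m/s

313.9 m/s


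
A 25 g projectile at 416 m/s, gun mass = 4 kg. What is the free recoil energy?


v_r = m_p*v_p/m_gun = 0.025*416/4 = 2.6 m/s, E_r = 0.5*m_gun*v_r^2 = 0.5*4*2.6^2 = 13.52 J

13.52 J


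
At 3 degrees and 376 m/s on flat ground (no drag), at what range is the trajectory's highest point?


R = v0^2*sin(2*theta)/g = 376^2*sin(2*3°)/9.81 = 1506.4 m
apex_dist = R/2 = 1506.4/2 = 753.2 m

753.2 m


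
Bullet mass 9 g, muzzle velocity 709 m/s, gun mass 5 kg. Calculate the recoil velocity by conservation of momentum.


v_recoil = m_p * v_p / m_gun = 0.009 * 709 / 5 = 1.276 m/s

1.276 m/s


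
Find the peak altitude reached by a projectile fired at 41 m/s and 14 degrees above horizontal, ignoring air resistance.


H = (v0*sin(theta))^2 / (2g) = (41*sin(14°))^2 / (2*9.81) = 5.014 m

5.014 m


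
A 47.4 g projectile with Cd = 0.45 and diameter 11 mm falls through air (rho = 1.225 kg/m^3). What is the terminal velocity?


A = pi*(d/2)^2 = pi*(11/2000)^2 = 9.50332e-05 m^2
vt = sqrt(2mg/(Cd*rho*A)) = sqrt(2*0.0474*9.81/(0.45 * 1.225 * 9.50332e-05)) = 133.2 m/s

133.2 m/s


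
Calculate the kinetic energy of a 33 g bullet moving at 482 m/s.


E = 0.5*m*v^2 = 0.5*0.033*482^2 = 3833 J

3833 J


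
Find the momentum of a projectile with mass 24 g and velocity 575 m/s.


p = m*v = 0.024*575 = 13.8 kg·m/s

13.8 kg·m/s


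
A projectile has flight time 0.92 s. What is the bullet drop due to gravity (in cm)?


drop = 0.5*g*t^2 = 0.5*9.81*0.92^2 = 4.15159 m ≈ 415.2 cm

415.2 cm


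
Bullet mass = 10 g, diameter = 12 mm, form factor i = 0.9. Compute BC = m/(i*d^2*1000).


BC = m/(i*d^2*1000) = 10/(0.9 * 12^2 * 1000) = 7.716e-05

7.716e-05


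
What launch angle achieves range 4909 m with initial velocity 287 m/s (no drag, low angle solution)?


sin(2*theta) = R*g/v0^2 = 4909*9.81/287^2 = 0.584653, theta = arcsin(0.584653)/2 = 17.89°

17.89 degrees


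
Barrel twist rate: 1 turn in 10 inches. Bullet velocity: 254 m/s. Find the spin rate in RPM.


twist_m = 10*0.0254 = 0.254 m
spin = v/twist = 254/0.254 = 1000 rev/s
RPM = spin*60 = 1000*60 ≈ 60000 RPM

60000 RPM


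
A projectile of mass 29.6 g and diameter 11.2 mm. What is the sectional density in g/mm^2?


SD = m/d^2 = 29.6/11.2^2 = 0.236 g/mm^2

0.236 g/mm^2


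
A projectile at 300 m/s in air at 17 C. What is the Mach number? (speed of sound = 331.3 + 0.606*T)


a = 331.3 + 0.606*(17) = 341.602 m/s
M = v/a = 300/341.602 = 0.8782

0.8782


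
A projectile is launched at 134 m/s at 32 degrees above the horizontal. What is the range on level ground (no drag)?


R = v0^2 * sin(2*theta) / g = 134^2 * sin(2*32°) / 9.81 = 1645 m

1645 m


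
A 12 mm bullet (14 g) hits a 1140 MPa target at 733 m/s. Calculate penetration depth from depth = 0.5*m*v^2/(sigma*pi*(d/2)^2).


A = pi*(d/2)^2 = pi*(12/2)^2 = 113.097 mm^2
E = 0.5*m*v^2 = 0.5*0.014*733^2 = 3761.02 J
depth = E/(sigma*A) = 3761.02 J / (1140 MPa * 113.097 mm^2) = 3761.02/(1140 * 113.097) m = 0.0291708 m ≈ 29.17 mm

29.17 mm


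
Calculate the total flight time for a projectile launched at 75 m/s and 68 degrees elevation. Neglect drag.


T = 2*v0*sin(theta)/g = 2*75*sin(68°)/9.81 = 14.18 s

14.18 s


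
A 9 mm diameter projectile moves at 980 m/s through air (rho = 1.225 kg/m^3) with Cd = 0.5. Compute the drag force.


A = pi*(d/2)^2 = pi*(9/2000)^2 = 6.36173e-05 m^2
Fd = 0.5*Cd*rho*A*v^2 = 0.5*0.5*1.225*6.36173e-05*980^2 = 18.71 N

18.71 N


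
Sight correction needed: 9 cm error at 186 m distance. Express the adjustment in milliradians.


1 mrad subtends 1 cm per 10 m of range, so adj = error_cm / (dist_m / 10) = 9 / (186/10) = 0.4839 mrad

0.4839 mrad


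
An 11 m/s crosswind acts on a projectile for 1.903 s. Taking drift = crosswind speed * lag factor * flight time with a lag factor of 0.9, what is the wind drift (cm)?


drift = v_wind * lag * t = 11 * 0.9 * 1.903 = 18.8397 m ≈ 1884 cm

1884 cm


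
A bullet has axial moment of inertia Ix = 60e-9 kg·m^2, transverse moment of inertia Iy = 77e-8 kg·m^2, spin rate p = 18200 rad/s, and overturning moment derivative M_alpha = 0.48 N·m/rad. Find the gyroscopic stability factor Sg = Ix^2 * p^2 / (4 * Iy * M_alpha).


Sg = Ix^2 * p^2 / (4 * Iy * M_alpha) = (60e-9)^2 * 18200^2 / (4 * 77e-8 * 0.48) = 0.8066

0.8066


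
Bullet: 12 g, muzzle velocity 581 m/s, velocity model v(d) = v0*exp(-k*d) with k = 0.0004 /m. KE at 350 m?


v = v0*exp(-k*d) = 581*exp(-0.0004*350) = 505.097 m/s
E = 0.5*m*v^2 = 0.5*0.012*505.097^2 = 1531 J

1531 J


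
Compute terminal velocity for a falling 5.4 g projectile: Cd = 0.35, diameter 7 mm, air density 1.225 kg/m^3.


A = pi*(d/2)^2 = pi*(7/2000)^2 = 3.84845e-05 m^2
vt = sqrt(2mg/(Cd*rho*A)) = sqrt(2*0.0054*9.81/(0.35 * 1.225 * 3.84845e-05)) = 80.13 m/s

80.13 m/s


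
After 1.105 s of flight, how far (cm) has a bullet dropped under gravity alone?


drop = 0.5*g*t^2 = 0.5*9.81*1.105^2 = 5.98913 m ≈ 598.9 cm

598.9 cm


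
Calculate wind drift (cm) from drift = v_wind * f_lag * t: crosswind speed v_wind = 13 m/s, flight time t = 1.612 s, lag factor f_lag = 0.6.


drift = v_wind * lag * t = 13 * 0.6 * 1.612 = 12.5736 m ≈ 1257 cm

1257 cm


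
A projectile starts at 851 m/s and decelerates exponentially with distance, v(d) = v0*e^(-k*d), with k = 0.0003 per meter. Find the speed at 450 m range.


v = v0*exp(-k*d) = 851*exp(-0.0003*450) = 743.5 m/s

743.5 m/s


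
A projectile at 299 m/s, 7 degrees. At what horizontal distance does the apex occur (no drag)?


R = v0^2*sin(2*theta)/g = 299^2*sin(2*7°)/9.81 = 2204.7 m
apex_dist = R/2 = 2204.7/2 = 1102 m

1102 m


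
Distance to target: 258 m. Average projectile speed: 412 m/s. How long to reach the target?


t = d/v = 258/412 = 0.6262 s

0.6262 s


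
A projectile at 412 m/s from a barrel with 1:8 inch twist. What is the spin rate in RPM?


twist_m = 8*0.0254 = 0.2032 m
spin = v/twist = 412/0.2032 = 2027.559 rev/s
RPM = spin*60 = 2027.559*60 ≈ 121654 RPM

121654 RPM


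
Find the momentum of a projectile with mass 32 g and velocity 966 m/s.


p = m*v = 0.032*966 = 30.91 kg·m/s

30.91 kg·m/s


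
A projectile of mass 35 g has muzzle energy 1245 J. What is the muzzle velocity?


v = sqrt(2*E/m) = sqrt(2*1245/0.035) = 266.7 m/s

266.7 m/s


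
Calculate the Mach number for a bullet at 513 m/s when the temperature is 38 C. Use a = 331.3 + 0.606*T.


a = 331.3 + 0.606*(38) = 354.328 m/s
M = v/a = 513/354.328 = 1.448

1.448


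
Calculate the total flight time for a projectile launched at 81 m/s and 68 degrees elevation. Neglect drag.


T = 2*v0*sin(theta)/g = 2*81*sin(68°)/9.81 = 15.31 s

15.31 s


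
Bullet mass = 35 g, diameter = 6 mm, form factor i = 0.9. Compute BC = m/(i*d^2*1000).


BC = m/(i*d^2*1000) = 35/(0.9 * 6^2 * 1000) = 0.00108

0.00108


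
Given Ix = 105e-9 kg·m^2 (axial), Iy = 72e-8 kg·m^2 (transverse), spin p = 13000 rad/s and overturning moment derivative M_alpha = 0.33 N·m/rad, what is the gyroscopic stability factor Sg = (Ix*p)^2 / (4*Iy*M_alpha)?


Sg = Ix^2 * p^2 / (4 * Iy * M_alpha) = (105e-9)^2 * 13000^2 / (4 * 72e-8 * 0.33) = 1.96

1.96


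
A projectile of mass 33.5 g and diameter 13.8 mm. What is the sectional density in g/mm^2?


SD = m/d^2 = 33.5/13.8^2 = 0.1759 g/mm^2

0.1759 g/mm^2


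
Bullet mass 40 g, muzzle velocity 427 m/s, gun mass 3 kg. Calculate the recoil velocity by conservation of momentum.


v_recoil = m_p * v_p / m_gun = 0.04 * 427 / 3 = 5.693 m/s

5.693 m/s


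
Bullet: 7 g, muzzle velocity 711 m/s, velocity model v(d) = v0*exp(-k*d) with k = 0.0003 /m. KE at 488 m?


v = v0*exp(-k*d) = 711*exp(-0.0003*488) = 614.17 m/s
E = 0.5*m*v^2 = 0.5*0.007*614.17^2 = 1320 J

1320 J


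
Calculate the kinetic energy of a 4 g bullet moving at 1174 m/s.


E = 0.5*m*v^2 = 0.5*0.004*1174^2 = 2757 J

2757 J


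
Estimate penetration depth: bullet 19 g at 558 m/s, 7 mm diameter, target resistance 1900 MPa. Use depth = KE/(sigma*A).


A = pi*(d/2)^2 = pi*(7/2)^2 = 38.4845 mm^2
E = 0.5*m*v^2 = 0.5*0.019*558^2 = 2957.96 J
depth = E/(sigma*A) = 2957.96 J / (1900 MPa * 38.4845 mm^2) = 2957.96/(1900 * 38.4845) m = 0.0404532 m ≈ 40.45 mm

40.45 mm


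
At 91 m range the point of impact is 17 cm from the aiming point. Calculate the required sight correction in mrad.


1 mrad subtends 1 cm per 10 m of range, so adj = error_cm / (dist_m / 10) = 17 / (91/10) = 1.868 mrad

1.868 mrad


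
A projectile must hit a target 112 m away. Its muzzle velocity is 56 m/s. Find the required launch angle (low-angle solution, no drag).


sin(2*theta) = R*g/v0^2 = 112*9.81/56^2 = 0.350357, theta = arcsin(0.350357)/2 = 10.25°

10.25 degrees


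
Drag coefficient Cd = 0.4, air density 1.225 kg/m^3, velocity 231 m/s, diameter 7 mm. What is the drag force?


A = pi*(d/2)^2 = pi*(7/2000)^2 = 3.84845e-05 m^2
Fd = 0.5*Cd*rho*A*v^2 = 0.5*0.4*1.225*3.84845e-05*231^2 = 0.5031 N

0.5031 N


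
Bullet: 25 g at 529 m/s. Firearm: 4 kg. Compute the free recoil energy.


v_r = m_p*v_p/m_gun = 0.025*529/4 = 3.30625 m/s, E_r = 0.5*m_gun*v_r^2 = 0.5*4*3.30625^2 = 21.86 J

21.86 J


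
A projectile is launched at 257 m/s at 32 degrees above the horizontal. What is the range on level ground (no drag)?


R = v0^2 * sin(2*theta) / g = 257^2 * sin(2*32°) / 9.81 = 6051 m

6051 m


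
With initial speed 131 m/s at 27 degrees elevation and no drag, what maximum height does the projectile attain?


H = (v0*sin(theta))^2 / (2g) = (131*sin(27°))^2 / (2*9.81) = 180.3 m

180.3 m


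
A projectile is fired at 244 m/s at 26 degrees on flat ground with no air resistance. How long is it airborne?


T = 2*v0*sin(theta)/g = 2*244*sin(26°)/9.81 = 21.81 s

21.81 s


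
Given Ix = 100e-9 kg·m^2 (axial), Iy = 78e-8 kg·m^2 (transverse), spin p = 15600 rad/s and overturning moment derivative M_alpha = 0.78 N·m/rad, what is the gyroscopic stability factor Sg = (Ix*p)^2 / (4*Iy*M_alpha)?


Sg = Ix^2 * p^2 / (4 * Iy * M_alpha) = (100e-9)^2 * 15600^2 / (4 * 78e-8 * 0.78) = 1

1


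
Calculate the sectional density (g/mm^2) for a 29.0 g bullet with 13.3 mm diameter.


SD = m/d^2 = 29.0/13.3^2 = 0.1639 g/mm^2

0.1639 g/mm^2


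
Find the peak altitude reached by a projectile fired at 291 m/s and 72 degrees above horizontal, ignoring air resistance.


H = (v0*sin(theta))^2 / (2g) = (291*sin(72°))^2 / (2*9.81) = 3904 m

3904 m


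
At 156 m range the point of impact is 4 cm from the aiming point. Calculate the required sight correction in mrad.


1 mrad subtends 1 cm per 10 m of range, so adj = error_cm / (dist_m / 10) = 4 / (156/10) = 0.2564 mrad

0.2564 mrad


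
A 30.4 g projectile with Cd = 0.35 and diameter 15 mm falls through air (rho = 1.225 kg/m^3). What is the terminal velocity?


A = pi*(d/2)^2 = pi*(15/2000)^2 = 1.76715e-04 m^2
vt = sqrt(2mg/(Cd*rho*A)) = sqrt(2*0.0304*9.81/(0.35 * 1.225 * 1.76715e-04)) = 88.73 m/s

88.73 m/s


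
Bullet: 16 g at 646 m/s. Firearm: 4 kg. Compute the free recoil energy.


v_r = m_p*v_p/m_gun = 0.016*646/4 = 2.584 m/s, E_r = 0.5*m_gun*v_r^2 = 0.5*4*2.584^2 = 13.35 J

13.35 J


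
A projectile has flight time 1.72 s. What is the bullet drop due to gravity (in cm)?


drop = 0.5*g*t^2 = 0.5*9.81*1.72^2 = 14.511 m ≈ 1451 cm

1451 cm


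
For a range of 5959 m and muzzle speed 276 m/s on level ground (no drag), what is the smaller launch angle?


sin(2*theta) = R*g/v0^2 = 5959*9.81/276^2 = 0.767404, theta = arcsin(0.767404)/2 = 25.06°

25.06 degrees


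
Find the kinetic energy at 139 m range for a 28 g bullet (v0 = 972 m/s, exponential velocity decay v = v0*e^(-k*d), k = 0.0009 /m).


v = v0*exp(-k*d) = 972*exp(-0.0009*139) = 857.701 m/s
E = 0.5*m*v^2 = 0.5*0.028*857.701^2 = 10299 J

10299 J


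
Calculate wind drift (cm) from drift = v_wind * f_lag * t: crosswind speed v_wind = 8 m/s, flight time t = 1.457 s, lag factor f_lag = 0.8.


drift = v_wind * lag * t = 8 * 0.8 * 1.457 = 9.3248 m ≈ 932.5 cm

932.5 cm


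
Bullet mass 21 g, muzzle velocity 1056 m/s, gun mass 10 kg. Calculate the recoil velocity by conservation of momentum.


v_recoil = m_p * v_p / m_gun = 0.021 * 1056 / 10 = 2.218 m/s

2.218 m/s


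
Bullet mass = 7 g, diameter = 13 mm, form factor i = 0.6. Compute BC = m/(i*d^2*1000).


BC = m/(i*d^2*1000) = 7/(0.6 * 13^2 * 1000) = 6.903e-05

6.903e-05


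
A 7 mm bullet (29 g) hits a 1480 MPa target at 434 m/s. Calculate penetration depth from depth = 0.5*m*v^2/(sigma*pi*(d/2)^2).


A = pi*(d/2)^2 = pi*(7/2)^2 = 38.4845 mm^2
E = 0.5*m*v^2 = 0.5*0.029*434^2 = 2731.16 J
depth = E/(sigma*A) = 2731.16 J / (1480 MPa * 38.4845 mm^2) = 2731.16/(1480 * 38.4845) m = 0.0479512 m ≈ 47.95 mm

47.95 mm


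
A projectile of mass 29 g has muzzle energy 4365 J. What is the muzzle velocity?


v = sqrt(2*E/m) = sqrt(2*4365/0.029) = 548.7 m/s

548.7 m/s


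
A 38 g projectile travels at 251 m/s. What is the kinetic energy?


E = 0.5*m*v^2 = 0.5*0.038*251^2 = 1197 J

1197 J


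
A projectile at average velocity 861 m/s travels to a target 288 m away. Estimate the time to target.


t = d/v = 288/861 = 0.3345 s

0.3345 s


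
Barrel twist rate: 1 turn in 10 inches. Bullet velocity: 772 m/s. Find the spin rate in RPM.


twist_m = 10*0.0254 = 0.254 m
spin = v/twist = 772/0.254 = 3039.37 rev/s
RPM = spin*60 = 3039.37*60 ≈ 182362 RPM

182362 RPM


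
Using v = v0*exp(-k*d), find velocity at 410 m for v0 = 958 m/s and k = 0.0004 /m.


v = v0*exp(-k*d) = 958*exp(-0.0004*410) = 813.1 m/s

813.1 m/s


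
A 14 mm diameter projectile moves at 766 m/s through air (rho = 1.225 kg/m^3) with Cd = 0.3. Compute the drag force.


A = pi*(d/2)^2 = pi*(14/2000)^2 = 1.53938e-04 m^2
Fd = 0.5*Cd*rho*A*v^2 = 0.5*0.3*1.225*1.53938e-04*766^2 = 16.6 N

16.6 N


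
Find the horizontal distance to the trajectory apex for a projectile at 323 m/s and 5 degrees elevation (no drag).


R = v0^2*sin(2*theta)/g = 323^2*sin(2*5°)/9.81 = 1846.74 m
apex_dist = R/2 = 1846.74/2 = 923.4 m

923.4 m


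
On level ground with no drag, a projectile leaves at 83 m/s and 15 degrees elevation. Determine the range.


R = v0^2 * sin(2*theta) / g = 83^2 * sin(2*15°) / 9.81 = 351.1 m

351.1 m


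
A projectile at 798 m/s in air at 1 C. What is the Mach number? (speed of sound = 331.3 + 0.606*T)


a = 331.3 + 0.606*(1) = 331.906 m/s
M = v/a = 798/331.906 = 2.404

2.404


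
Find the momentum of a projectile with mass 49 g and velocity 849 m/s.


p = m*v = 0.049*849 = 41.6 kg·m/s

41.6 kg·m/s


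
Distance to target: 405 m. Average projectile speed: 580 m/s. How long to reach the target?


t = d/v = 405/580 = 0.6983 s

0.6983 s


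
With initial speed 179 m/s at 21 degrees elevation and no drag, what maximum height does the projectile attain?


H = (v0*sin(theta))^2 / (2g) = (179*sin(21°))^2 / (2*9.81) = 209.7 m

209.7 m


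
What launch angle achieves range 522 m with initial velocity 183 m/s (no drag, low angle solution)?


sin(2*theta) = R*g/v0^2 = 522*9.81/183^2 = 0.152911, theta = arcsin(0.152911)/2 = 4.398°

4.398 degrees


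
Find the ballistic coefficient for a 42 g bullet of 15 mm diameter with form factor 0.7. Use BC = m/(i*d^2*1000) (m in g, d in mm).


BC = m/(i*d^2*1000) = 42/(0.7 * 15^2 * 1000) = 0.0002667

0.0002667


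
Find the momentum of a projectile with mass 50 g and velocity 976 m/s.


p = m*v = 0.05*976 = 48.8 kg·m/s

48.8 kg·m/s


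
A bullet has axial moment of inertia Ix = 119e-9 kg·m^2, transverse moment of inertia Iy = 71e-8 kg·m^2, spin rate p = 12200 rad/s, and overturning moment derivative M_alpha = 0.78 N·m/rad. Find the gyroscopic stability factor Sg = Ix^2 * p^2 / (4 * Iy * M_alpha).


Sg = Ix^2 * p^2 / (4 * Iy * M_alpha) = (119e-9)^2 * 12200^2 / (4 * 71e-8 * 0.78) = 0.9515

0.9515


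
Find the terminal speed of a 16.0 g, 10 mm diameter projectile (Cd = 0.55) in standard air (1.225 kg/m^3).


A = pi*(d/2)^2 = pi*(10/2000)^2 = 7.85398e-05 m^2
vt = sqrt(2mg/(Cd*rho*A)) = sqrt(2*0.016*9.81/(0.55 * 1.225 * 7.85398e-05)) = 77.02 m/s

77.02 m/s


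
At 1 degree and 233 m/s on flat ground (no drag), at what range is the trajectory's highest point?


R = v0^2*sin(2*theta)/g = 233^2*sin(2*1°)/9.81 = 193.135 m
apex_dist = R/2 = 193.135/2 = 96.57 m

96.57 m


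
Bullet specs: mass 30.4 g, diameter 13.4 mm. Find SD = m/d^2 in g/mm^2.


SD = m/d^2 = 30.4/13.4^2 = 0.1693 g/mm^2

0.1693 g/mm^2


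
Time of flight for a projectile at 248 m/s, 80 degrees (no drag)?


T = 2*v0*sin(theta)/g = 2*248*sin(80°)/9.81 = 49.79 s

49.79 s


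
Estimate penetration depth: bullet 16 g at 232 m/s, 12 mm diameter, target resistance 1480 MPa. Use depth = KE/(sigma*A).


A = pi*(d/2)^2 = pi*(12/2)^2 = 113.097 mm^2
E = 0.5*m*v^2 = 0.5*0.016*232^2 = 430.592 J
depth = E/(sigma*A) = 430.592 J / (1480 MPa * 113.097 mm^2) = 430.592/(1480 * 113.097) m = 0.00257248 m ≈ 2.572 mm

2.572 mm


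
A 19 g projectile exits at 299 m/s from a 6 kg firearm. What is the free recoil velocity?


v_recoil = m_p * v_p / m_gun = 0.019 * 299 / 6 = 0.9468 m/s

0.9468 m/s


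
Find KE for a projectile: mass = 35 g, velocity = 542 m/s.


E = 0.5*m*v^2 = 0.5*0.035*542^2 = 5141 J

5141 J


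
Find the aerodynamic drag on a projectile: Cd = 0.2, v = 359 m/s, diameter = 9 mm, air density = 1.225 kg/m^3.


A = pi*(d/2)^2 = pi*(9/2000)^2 = 6.36173e-05 m^2
Fd = 0.5*Cd*rho*A*v^2 = 0.5*0.2*1.225*6.36173e-05*359^2 = 1.004 N

1.004 N


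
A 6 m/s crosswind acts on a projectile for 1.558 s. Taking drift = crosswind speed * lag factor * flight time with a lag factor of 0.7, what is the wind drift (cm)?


drift = v_wind * lag * t = 6 * 0.7 * 1.558 = 6.5436 m ≈ 654.4 cm

654.4 cm


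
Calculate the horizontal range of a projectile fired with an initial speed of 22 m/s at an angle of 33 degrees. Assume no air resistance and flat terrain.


R = v0^2 * sin(2*theta) / g = 22^2 * sin(2*33°) / 9.81 = 45.07 m

45.07 m


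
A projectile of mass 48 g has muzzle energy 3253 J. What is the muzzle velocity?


v = sqrt(2*E/m) = sqrt(2*3253/0.048) = 368.2 m/s

368.2 m/s


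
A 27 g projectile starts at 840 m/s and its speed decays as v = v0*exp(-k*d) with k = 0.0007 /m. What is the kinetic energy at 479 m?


v = v0*exp(-k*d) = 840*exp(-0.0007*479) = 600.704 m/s
E = 0.5*m*v^2 = 0.5*0.027*600.704^2 = 4871 J

4871 J


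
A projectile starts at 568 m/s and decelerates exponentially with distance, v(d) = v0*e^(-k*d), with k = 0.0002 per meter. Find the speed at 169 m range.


v = v0*exp(-k*d) = 568*exp(-0.0002*169) = 549.1 m/s

549.1 m/s


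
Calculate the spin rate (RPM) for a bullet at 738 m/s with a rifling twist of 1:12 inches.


twist_m = 12*0.0254 = 0.3048 m
spin = v/twist = 738/0.3048 = 2421.26 rev/s
RPM = spin*60 = 2421.26*60 ≈ 145276 RPM

145276 RPM


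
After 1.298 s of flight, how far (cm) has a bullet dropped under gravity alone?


drop = 0.5*g*t^2 = 0.5*9.81*1.298^2 = 8.26396 m ≈ 826.4 cm

826.4 cm


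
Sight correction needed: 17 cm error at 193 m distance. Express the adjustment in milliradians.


1 mrad subtends 1 cm per 10 m of range, so adj = error_cm / (dist_m / 10) = 17 / (193/10) = 0.8808 mrad

0.8808 mrad


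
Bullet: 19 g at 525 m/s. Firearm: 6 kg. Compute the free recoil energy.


v_r = m_p*v_p/m_gun = 0.019*525/6 = 1.6625 m/s, E_r = 0.5*m_gun*v_r^2 = 0.5*6*1.6625^2 = 8.292 J

8.292 J


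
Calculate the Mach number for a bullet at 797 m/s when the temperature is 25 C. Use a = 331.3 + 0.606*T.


a = 331.3 + 0.606*(25) = 346.45 m/s
M = v/a = 797/346.45 = 2.3

2.3


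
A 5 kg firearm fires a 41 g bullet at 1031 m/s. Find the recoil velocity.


v_recoil = m_p * v_p / m_gun = 0.041 * 1031 / 5 = 8.454 m/s

8.454 m/s


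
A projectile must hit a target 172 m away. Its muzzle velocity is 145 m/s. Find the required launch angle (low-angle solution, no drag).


sin(2*theta) = R*g/v0^2 = 172*9.81/145^2 = 0.080253, theta = arcsin(0.080253)/2 = 2.302°

2.302 degrees


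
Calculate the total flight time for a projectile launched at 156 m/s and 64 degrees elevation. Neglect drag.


T = 2*v0*sin(theta)/g = 2*156*sin(64°)/9.81 = 28.59 s

28.59 s


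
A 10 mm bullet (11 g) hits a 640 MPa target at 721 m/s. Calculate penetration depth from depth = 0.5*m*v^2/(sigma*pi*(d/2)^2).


A = pi*(d/2)^2 = pi*(10/2)^2 = 78.5398 mm^2
E = 0.5*m*v^2 = 0.5*0.011*721^2 = 2859.13 J
depth = E/(sigma*A) = 2859.13 J / (640 MPa * 78.5398 mm^2) = 2859.13/(640 * 78.5398) m = 0.0568805 m ≈ 56.88 mm

56.88 mm


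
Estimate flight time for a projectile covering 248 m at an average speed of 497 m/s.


t = d/v = 248/497 = 0.499 s

0.499 s


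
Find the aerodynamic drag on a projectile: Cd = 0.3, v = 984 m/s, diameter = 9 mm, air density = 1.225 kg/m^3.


A = pi*(d/2)^2 = pi*(9/2000)^2 = 6.36173e-05 m^2
Fd = 0.5*Cd*rho*A*v^2 = 0.5*0.3*1.225*6.36173e-05*984^2 = 11.32 N

11.32 N


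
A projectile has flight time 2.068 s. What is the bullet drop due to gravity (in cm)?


drop = 0.5*g*t^2 = 0.5*9.81*2.068^2 = 20.9768 m ≈ 2098 cm

2098 cm


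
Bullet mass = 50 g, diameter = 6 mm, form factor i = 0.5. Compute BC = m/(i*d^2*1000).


BC = m/(i*d^2*1000) = 50/(0.5 * 6^2 * 1000) = 0.002778

0.002778


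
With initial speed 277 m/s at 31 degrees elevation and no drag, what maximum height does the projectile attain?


H = (v0*sin(theta))^2 / (2g) = (277*sin(31°))^2 / (2*9.81) = 1037 m

1037 m


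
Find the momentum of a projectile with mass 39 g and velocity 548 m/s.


p = m*v = 0.039*548 = 21.37 kg·m/s

21.37 kg·m/s


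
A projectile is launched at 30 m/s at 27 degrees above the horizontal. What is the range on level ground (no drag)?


R = v0^2 * sin(2*theta) / g = 30^2 * sin(2*27°) / 9.81 = 74.22 m

74.22 m


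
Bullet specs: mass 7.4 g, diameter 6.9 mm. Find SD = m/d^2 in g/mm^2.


SD = m/d^2 = 7.4/6.9^2 = 0.1554 g/mm^2

0.1554 g/mm^2


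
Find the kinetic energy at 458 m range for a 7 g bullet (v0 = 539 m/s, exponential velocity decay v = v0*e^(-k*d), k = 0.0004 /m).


v = v0*exp(-k*d) = 539*exp(-0.0004*458) = 448.772 m/s
E = 0.5*m*v^2 = 0.5*0.007*448.772^2 = 704.9 J

704.9 J


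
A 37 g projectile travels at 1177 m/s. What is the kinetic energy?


E = 0.5*m*v^2 = 0.5*0.037*1177^2 = 25629 J

25629 J


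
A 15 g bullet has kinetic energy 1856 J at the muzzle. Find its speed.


v = sqrt(2*E/m) = sqrt(2*1856/0.015) = 497.5 m/s

497.5 m/s


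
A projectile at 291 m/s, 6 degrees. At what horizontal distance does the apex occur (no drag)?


R = v0^2*sin(2*theta)/g = 291^2*sin(2*6°)/9.81 = 1794.72 m
apex_dist = R/2 = 1794.72/2 = 897.4 m

897.4 m


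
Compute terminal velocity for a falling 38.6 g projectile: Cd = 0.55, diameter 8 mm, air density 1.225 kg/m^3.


A = pi*(d/2)^2 = pi*(8/2000)^2 = 5.02655e-05 m^2
vt = sqrt(2mg/(Cd*rho*A)) = sqrt(2*0.0386*9.81/(0.55 * 1.225 * 5.02655e-05)) = 149.5 m/s

149.5 m/s


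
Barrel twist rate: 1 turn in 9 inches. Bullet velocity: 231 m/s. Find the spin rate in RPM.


twist_m = 9*0.0254 = 0.2286 m
spin = v/twist = 231/0.2286 = 1010.499 rev/s
RPM = spin*60 = 1010.499*60 ≈ 60630 RPM

60630 RPM


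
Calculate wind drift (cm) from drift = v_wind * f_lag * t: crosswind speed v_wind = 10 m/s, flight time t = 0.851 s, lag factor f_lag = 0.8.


drift = v_wind * lag * t = 10 * 0.8 * 0.851 = 6.808 m ≈ 680.8 cm

680.8 cm


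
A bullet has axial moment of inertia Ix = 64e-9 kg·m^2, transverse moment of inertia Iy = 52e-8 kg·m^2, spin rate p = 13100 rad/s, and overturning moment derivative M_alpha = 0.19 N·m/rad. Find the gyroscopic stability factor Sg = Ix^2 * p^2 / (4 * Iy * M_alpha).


Sg = Ix^2 * p^2 / (4 * Iy * M_alpha) = (64e-9)^2 * 13100^2 / (4 * 52e-8 * 0.19) = 1.779

1.779


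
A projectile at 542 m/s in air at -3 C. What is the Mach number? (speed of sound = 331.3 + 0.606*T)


a = 331.3 + 0.606*(-3) = 329.482 m/s
M = v/a = 542/329.482 = 1.645

1.645


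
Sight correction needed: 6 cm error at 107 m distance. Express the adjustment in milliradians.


1 mrad subtends 1 cm per 10 m of range, so adj = error_cm / (dist_m / 10) = 6 / (107/10) = 0.5607 mrad

0.5607 mrad


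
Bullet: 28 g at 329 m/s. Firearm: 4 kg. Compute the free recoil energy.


v_r = m_p*v_p/m_gun = 0.028*329/4 = 2.303 m/s, E_r = 0.5*m_gun*v_r^2 = 0.5*4*2.303^2 = 10.61 J

10.61 J


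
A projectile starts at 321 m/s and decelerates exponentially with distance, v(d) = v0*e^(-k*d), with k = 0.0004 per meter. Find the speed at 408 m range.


v = v0*exp(-k*d) = 321*exp(-0.0004*408) = 272.7 m/s

272.7 m/s


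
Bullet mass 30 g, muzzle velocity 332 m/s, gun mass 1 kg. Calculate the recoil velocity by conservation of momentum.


v_recoil = m_p * v_p / m_gun = 0.03 * 332 / 1 = 9.96 m/s

9.96 m/s


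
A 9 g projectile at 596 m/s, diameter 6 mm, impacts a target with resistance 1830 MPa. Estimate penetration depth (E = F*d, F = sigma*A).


A = pi*(d/2)^2 = pi*(6/2)^2 = 28.2743 mm^2
E = 0.5*m*v^2 = 0.5*0.009*596^2 = 1598.47 J
depth = E/(sigma*A) = 1598.47 J / (1830 MPa * 28.2743 mm^2) = 1598.47/(1830 * 28.2743) m = 0.0308931 m ≈ 30.89 mm

30.89 mm


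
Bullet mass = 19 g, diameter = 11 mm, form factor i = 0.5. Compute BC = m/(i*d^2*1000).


BC = m/(i*d^2*1000) = 19/(0.5 * 11^2 * 1000) = 0.000314

0.000314
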